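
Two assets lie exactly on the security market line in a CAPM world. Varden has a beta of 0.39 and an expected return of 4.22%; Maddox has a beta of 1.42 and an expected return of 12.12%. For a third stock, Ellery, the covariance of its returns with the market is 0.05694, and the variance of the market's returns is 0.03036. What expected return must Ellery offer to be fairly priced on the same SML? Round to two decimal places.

MRP = (12.12% − 4.22%) / (1.42 − 0.39) = 7.6699%
R_f = 4.22% − 0.39 × 7.6699% = 1.2287%
β_Ellery = Cov / Var(R_m) = 0.05694 / 0.03036 = 1.8755
E(R_Ellery) = R_f + β × MRP = 1.2287% + 1.8755 × 7.6699% = 15.61%

15.61%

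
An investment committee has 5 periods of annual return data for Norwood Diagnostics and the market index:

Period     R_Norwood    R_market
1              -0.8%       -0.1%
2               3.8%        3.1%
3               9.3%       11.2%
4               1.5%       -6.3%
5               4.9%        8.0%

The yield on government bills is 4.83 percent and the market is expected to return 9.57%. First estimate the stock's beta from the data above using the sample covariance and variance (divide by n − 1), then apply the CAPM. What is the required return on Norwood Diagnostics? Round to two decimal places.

7.00%

Mean R_i = (-0.8 + 3.8 + 9.3 + 1.5 + 4.9) / 5 = 3.7400%
Mean R_m = (-0.1 + 3.1 + 11.2 − 6.3 + 8.0) / 5 = 3.1800%
Σ(R_i − R̄_i)(R_m − R̄_m) = 86.3040  ⇒  Cov = 86.3040 / 4 = 21.5760
Σ(R_m − R̄_m)² = 188.1880  ⇒  Var(R_m) = 188.1880 / 4 = 47.0470
β = Cov / Var(R_m) = 21.5760 / 47.0470 = 0.4586
MRP = 9.57% − 4.83% = 4.74%
E(R) = R_f + β × MRP = 4.83% + 0.4586 × 4.74% = 7.00%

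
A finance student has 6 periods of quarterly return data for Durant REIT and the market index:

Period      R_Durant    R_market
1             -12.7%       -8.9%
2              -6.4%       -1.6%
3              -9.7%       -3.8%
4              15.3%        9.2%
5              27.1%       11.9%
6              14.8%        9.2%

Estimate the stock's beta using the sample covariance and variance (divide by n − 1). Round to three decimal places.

1.876

Mean R_i = (-12.7 − 6.4 − 9.7 + 15.3 + 27.1 + 14.8) / 6 = 4.7333%
Mean R_m = (-8.9 − 1.6 − 3.8 + 9.2 + 11.9 + 9.2) / 6 = 2.6667%
Σ(R_i − R̄_i)(R_m − R̄_m) = 683.8067  ⇒  Cov = 683.8067 / 5 = 136.7613
Σ(R_m − R̄_m)² = 364.4333  ⇒  Var(R_m) = 364.4333 / 5 = 72.8867
β = Cov / Var(R_m) = 136.7613 / 72.8867 = 1.8764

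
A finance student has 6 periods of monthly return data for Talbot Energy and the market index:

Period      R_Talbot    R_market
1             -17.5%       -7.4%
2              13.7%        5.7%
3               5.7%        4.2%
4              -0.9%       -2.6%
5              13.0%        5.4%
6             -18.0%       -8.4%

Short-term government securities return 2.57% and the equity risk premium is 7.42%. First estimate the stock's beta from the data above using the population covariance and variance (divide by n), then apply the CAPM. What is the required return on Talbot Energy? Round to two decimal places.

18.60%

Mean R_i = (-17.5 + 13.7 + 5.7 − 0.9 + 13.0 − 18.0) / 6 = -0.6667%
Mean R_m = (-7.4 + 5.7 + 4.2 − 2.6 + 5.4 − 8.4) / 6 = -0.5167%
Σ(R_i − R̄_i)(R_m − R̄_m) = 453.2033  ⇒  Cov = 453.2033 / 6 = 75.5339
Σ(R_m − R̄_m)² = 209.7683  ⇒  Var(R_m) = 209.7683 / 6 = 34.9614
β = Cov / Var(R_m) = 75.5339 / 34.9614 = 2.1605
E(R) = R_f + β × MRP = 2.57% + 2.1605 × 7.42% = 18.60%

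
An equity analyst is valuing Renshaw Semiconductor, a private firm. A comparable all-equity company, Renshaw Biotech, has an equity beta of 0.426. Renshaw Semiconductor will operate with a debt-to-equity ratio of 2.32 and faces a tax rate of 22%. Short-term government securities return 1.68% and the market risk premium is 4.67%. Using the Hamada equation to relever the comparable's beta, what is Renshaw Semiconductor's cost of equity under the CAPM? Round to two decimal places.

7.27%

β_L = β_U × [1 + (1 − t)(D/E)] = 0.426 × [1 + (1 − 0.22) × 2.32]
    = 0.426 × [1 + 0.78 × 2.32] = 0.426 × 2.8096 = 1.1969
E(R) = R_f + β_L × MRP = 1.68% + 1.1969 × 4.67% = 7.27%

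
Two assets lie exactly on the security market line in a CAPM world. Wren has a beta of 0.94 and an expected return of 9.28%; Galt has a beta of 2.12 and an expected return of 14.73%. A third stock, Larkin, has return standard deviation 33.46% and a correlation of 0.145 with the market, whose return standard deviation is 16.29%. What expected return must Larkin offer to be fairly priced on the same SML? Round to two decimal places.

6.31%

MRP = (14.73% − 9.28%) / (2.12 − 0.94) = 4.6186%
R_f = 9.28% − 0.94 × 4.6186% = 4.9385%
β_Larkin = ρ·σ_i/σ_m = 0.145 × 33.46 / 16.29 = 0.2978
E(R_Larkin) = R_f + β × MRP = 4.9385% + 0.2978 × 4.6186% = 6.31%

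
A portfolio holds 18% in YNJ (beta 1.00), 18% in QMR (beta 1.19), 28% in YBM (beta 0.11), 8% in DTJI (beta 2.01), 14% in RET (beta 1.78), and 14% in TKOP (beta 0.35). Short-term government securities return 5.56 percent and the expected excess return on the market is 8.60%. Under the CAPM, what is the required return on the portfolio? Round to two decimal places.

β_P = Σ w_i β_i = 0.18×1.00 + 0.18×1.19 + 0.28×0.11 + 0.08×2.01 + 0.14×1.78 + 0.14×0.35 = 0.8840
E(R_P) = R_f + β_P × MRP = 5.56% + 0.8840 × 8.60% = 13.16%

13.16%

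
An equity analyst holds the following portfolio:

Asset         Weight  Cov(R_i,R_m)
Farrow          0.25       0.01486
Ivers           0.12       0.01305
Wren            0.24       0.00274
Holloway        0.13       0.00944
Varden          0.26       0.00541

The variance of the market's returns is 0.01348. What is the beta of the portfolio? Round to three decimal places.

0.636

β_Farrow = 0.01486 / 0.01348 = 1.1024
β_Ivers = 0.01305 / 0.01348 = 0.9681
β_Wren = 0.00274 / 0.01348 = 0.2033
β_Holloway = 0.00944 / 0.01348 = 0.7003
β_Varden = 0.00541 / 0.01348 = 0.4013
β_P = Σ w_i β_i = 0.25×1.1024 + 0.12×0.9681 + 0.24×0.2033 + 0.13×0.7003 + 0.26×0.4013 = 0.6359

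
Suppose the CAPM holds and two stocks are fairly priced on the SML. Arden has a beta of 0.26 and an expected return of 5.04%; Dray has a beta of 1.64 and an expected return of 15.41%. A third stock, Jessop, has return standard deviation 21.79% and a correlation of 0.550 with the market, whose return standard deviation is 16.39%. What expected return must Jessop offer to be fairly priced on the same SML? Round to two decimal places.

MRP = (15.41% − 5.04%) / (1.64 − 0.26) = 7.5145%
R_f = 5.04% − 0.26 × 7.5145% = 3.0862%
β_Jessop = ρ·σ_i/σ_m = 0.550 × 21.79 / 16.39 = 0.7312
E(R_Jessop) = R_f + β × MRP = 3.0862% + 0.7312 × 7.5145% = 8.58%

8.58%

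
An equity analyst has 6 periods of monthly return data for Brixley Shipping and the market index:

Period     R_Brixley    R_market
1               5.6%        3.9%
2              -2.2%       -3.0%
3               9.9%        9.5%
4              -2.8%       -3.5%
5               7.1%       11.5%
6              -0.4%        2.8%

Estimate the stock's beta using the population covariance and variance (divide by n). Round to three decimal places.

Mean R_i = (5.6 − 2.2 + 9.9 − 2.8 + 7.1 − 0.4) / 6 = 2.8667%
Mean R_m = (3.9 − 3.0 + 9.5 − 3.5 + 11.5 + 2.8) / 6 = 3.5333%
Σ(R_i − R̄_i)(R_m − R̄_m) = 152.0467  ⇒  Cov = 152.0467 / 6 = 25.3411
Σ(R_m − R̄_m)² = 191.8933  ⇒  Var(R_m) = 191.8933 / 6 = 31.9822
β = Cov / Var(R_m) = 25.3411 / 31.9822 = 0.7924

0.792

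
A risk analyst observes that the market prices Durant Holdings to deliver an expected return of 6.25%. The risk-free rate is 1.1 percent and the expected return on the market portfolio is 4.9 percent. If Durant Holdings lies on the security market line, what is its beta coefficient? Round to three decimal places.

1.355

MRP = 4.9% − 1.1% = 3.80%
β = (E(R) − R_f) / MRP = (6.25% − 1.1%) / 3.8% = 5.15% / 3.8% = 1.355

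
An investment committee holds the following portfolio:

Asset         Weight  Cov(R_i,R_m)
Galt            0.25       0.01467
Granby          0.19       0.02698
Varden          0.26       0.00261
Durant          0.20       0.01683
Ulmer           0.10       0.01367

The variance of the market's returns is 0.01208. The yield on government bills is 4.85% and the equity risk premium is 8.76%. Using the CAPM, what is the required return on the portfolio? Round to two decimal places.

β_Galt = 0.01467 / 0.01208 = 1.2144
β_Granby = 0.02698 / 0.01208 = 2.2334
β_Varden = 0.00261 / 0.01208 = 0.2161
β_Durant = 0.01683 / 0.01208 = 1.3932
β_Ulmer = 0.01367 / 0.01208 = 1.1316
β_P = Σ w_i β_i = 0.25×1.2144 + 0.19×2.2334 + 0.26×0.2161 + 0.20×1.3932 + 0.10×1.1316 = 1.1759
E(R_P) = R_f + β_P × MRP = 4.85% + 1.1759 × 8.76% = 15.15%

15.15%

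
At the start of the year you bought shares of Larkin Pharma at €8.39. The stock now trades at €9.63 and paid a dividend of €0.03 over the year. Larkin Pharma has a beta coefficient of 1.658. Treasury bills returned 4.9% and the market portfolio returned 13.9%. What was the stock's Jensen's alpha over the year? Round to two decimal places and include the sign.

-4.68%

Realised HPR = (P1 + D1 − P0) / P0 = (9.63 + 0.03 − 8.39) / 8.39 = 1.27 / 8.39 = 15.1371%
MRP = 13.9% − 4.9% = 9.00%
CAPM required = R_f + β·MRP = 4.9% + 1.658 × 9.0% = 19.8220%
α = realised − required = 15.1371% − 19.8220% = -4.68%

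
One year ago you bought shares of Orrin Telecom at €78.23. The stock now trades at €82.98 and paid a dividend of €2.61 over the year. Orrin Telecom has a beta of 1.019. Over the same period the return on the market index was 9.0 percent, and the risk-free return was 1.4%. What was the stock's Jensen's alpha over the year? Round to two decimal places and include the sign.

Realised HPR = (P1 + D1 − P0) / P0 = (82.98 + 2.61 − 78.23) / 78.23 = 7.36 / 78.23 = 9.4082%
MRP = 9.0% − 1.4% = 7.60%
CAPM required = R_f + β·MRP = 1.4% + 1.019 × 7.6% = 9.1444%
α = realised − required = 9.4082% − 9.1444% = +0.26%

+0.26%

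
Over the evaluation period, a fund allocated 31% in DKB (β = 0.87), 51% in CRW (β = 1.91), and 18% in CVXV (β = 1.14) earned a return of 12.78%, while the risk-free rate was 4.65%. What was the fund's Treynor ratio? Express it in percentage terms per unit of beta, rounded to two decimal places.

5.61%

β_P = 0.31×0.87 + 0.51×1.91 + 0.18×1.14 = 1.4490
Treynor = (R_P − R_f) / β_P = (12.78% − 4.65%) / 1.4490 = 8.13% / 1.4490 = 5.61%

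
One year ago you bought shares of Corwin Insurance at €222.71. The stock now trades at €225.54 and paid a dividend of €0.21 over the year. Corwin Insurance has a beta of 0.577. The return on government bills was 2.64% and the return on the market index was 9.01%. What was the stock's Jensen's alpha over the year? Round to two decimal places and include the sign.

-4.95%

Realised HPR = (P1 + D1 − P0) / P0 = (225.54 + 0.21 − 222.71) / 222.71 = 3.04 / 222.71 = 1.3650%
MRP = 9.01% − 2.64% = 6.37%
CAPM required = R_f + β·MRP = 2.64% + 0.577 × 6.37% = 6.31549%
α = realised − required = 1.3650% − 6.31549% = -4.95%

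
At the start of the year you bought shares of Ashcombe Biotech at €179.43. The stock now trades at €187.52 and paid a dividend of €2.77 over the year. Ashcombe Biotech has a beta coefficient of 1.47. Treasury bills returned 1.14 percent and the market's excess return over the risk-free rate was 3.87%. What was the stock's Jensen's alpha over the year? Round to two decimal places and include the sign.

Realised HPR = (P1 + D1 − P0) / P0 = (187.52 + 2.77 − 179.43) / 179.43 = 10.86 / 179.43 = 6.0525%
CAPM required = R_f + β·MRP = 1.14% + 1.47 × 3.87% = 6.8289%
α = realised − required = 6.0525% − 6.8289% = -0.78%

-0.78%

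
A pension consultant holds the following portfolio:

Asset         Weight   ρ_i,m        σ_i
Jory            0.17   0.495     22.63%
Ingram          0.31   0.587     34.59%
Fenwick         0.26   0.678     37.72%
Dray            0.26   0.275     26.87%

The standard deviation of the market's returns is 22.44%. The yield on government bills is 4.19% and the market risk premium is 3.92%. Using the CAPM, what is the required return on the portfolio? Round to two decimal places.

β_Jory = 0.495 × 22.63% / 22.44% = 0.4992
β_Ingram = 0.587 × 34.59% / 22.44% = 0.9048
β_Fenwick = 0.678 × 37.72% / 22.44% = 1.1397
β_Dray = 0.275 × 26.87% / 22.44% = 0.3293
β_P = Σ w_i β_i = 0.17×0.4992 + 0.31×0.9048 + 0.26×1.1397 + 0.26×0.3293 = 0.7473
E(R_P) = R_f + β_P × MRP = 4.19% + 0.7473 × 3.92% = 7.12%

7.12%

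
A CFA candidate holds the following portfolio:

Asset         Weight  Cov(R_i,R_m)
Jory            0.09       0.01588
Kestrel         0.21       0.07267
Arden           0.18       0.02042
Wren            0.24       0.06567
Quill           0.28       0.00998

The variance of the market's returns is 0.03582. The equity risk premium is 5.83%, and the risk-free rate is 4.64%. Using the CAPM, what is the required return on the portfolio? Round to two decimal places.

10.97%

β_Jory = 0.01588 / 0.03582 = 0.4433
β_Kestrel = 0.07267 / 0.03582 = 2.0288
β_Arden = 0.02042 / 0.03582 = 0.5701
β_Wren = 0.06567 / 0.03582 = 1.8333
β_Quill = 0.00998 / 0.03582 = 0.2786
β_P = Σ w_i β_i = 0.09×0.4433 + 0.21×2.0288 + 0.18×0.5701 + 0.24×1.8333 + 0.28×0.2786 = 1.0866
E(R_P) = R_f + β_P × MRP = 4.64% + 1.0866 × 5.83% = 10.97%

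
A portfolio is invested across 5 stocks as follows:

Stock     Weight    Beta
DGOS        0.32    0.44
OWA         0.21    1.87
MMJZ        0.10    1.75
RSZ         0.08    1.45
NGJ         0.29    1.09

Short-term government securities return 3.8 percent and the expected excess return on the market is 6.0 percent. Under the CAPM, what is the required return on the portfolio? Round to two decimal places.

10.64%

β_P = Σ w_i β_i = 0.32×0.44 + 0.21×1.87 + 0.10×1.75 + 0.08×1.45 + 0.29×1.09 = 1.1406
E(R_P) = R_f + β_P × MRP = 3.8% + 1.1406 × 6.0% = 10.64%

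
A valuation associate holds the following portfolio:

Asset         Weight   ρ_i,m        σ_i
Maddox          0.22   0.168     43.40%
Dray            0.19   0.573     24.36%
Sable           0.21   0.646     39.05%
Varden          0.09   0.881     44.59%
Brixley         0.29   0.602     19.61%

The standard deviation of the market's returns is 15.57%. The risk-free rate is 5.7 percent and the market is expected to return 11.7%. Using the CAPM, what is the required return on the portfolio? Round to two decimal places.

12.06%

β_Maddox = 0.168 × 43.40% / 15.57% = 0.4683
β_Dray = 0.573 × 24.36% / 15.57% = 0.8965
β_Sable = 0.646 × 39.05% / 15.57% = 1.6202
β_Varden = 0.881 × 44.59% / 15.57% = 2.5230
β_Brixley = 0.602 × 19.61% / 15.57% = 0.7582
β_P = Σ w_i β_i = 0.22×0.4683 + 0.19×0.8965 + 0.21×1.6202 + 0.09×2.5230 + 0.29×0.7582 = 1.0606
MRP = 11.7% − 5.7% = 6.00%
E(R_P) = R_f + β_P × MRP = 5.7% + 1.0606 × 6.0% = 12.06%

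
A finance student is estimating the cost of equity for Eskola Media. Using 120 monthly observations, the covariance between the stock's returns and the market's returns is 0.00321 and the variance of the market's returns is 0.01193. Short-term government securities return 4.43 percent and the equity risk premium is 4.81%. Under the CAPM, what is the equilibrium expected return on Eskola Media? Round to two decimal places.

5.72%

β = Cov(R_i, R_m) / Var(R_m) = 0.00321 / 0.01193 = 0.2691
E(R) = R_f + β × MRP = 4.43% + 0.2691 × 4.81% = 5.72%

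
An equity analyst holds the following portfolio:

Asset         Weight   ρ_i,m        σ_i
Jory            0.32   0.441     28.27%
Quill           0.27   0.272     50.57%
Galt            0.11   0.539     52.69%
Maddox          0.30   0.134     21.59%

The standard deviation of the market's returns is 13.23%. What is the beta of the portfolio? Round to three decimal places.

0.884

β_Jory = 0.441 × 28.27% / 13.23% = 0.9423
β_Quill = 0.272 × 50.57% / 13.23% = 1.0397
β_Galt = 0.539 × 52.69% / 13.23% = 2.1466
β_Maddox = 0.134 × 21.59% / 13.23% = 0.2187
β_P = Σ w_i β_i = 0.32×0.9423 + 0.27×1.0397 + 0.11×2.1466 + 0.30×0.2187 = 0.8840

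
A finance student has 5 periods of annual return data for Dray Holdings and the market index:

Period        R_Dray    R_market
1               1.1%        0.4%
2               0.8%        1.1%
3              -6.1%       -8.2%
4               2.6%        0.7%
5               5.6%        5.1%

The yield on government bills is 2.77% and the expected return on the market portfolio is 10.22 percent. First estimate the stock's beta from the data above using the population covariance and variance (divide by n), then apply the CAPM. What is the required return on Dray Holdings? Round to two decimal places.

9.24%

Mean R_i = (1.1 + 0.8 − 6.1 + 2.6 + 5.6) / 5 = 0.8000%
Mean R_m = (0.4 + 1.1 − 8.2 + 0.7 + 5.1) / 5 = -0.1800%
Σ(R_i − R̄_i)(R_m − R̄_m) = 82.4400  ⇒  Cov = 82.4400 / 5 = 16.4880
Σ(R_m − R̄_m)² = 94.9480  ⇒  Var(R_m) = 94.9480 / 5 = 18.9896
β = Cov / Var(R_m) = 16.4880 / 18.9896 = 0.8683
MRP = 10.22% − 2.77% = 7.45%
E(R) = R_f + β × MRP = 2.77% + 0.8683 × 7.45% = 9.24%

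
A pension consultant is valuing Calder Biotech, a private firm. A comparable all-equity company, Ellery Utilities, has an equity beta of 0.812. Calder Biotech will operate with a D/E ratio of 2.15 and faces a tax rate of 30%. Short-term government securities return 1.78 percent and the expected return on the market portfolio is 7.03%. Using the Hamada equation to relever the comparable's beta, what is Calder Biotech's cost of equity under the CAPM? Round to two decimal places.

12.46%

β_L = β_U × [1 + (1 − t)(D/E)] = 0.812 × [1 + (1 − 0.30) × 2.15]
    = 0.812 × [1 + 0.70 × 2.15] = 0.812 × 2.5050 = 2.0341
MRP = 7.03% − 1.78% = 5.25%
E(R) = R_f + β_L × MRP = 1.78% + 2.0341 × 5.25% = 12.46%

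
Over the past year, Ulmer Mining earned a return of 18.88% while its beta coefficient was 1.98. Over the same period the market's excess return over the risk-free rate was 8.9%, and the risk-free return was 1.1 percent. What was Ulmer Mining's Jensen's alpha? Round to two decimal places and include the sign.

+0.16%

CAPM benchmark = R_f + β(R_m − R_f) = 1.1% + 1.98 × 8.9% = 18.7220%
α = actual − benchmark = 18.88% − 18.7220% = +0.16%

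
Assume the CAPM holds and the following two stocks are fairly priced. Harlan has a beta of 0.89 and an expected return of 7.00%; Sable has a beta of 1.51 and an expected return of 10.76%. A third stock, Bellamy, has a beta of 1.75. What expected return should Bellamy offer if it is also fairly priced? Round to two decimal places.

12.22%

MRP (SML slope) = (10.76% − 7.00%) / (1.51 − 0.89) = 3.76% / 0.62 = 6.0645%
R_f (intercept) = 7.00% − 0.89 × 6.0645% = 1.6026%
E(R_Bellamy) = R_f + β × MRP = 1.6026% + 1.75 × 6.0645% = 12.22%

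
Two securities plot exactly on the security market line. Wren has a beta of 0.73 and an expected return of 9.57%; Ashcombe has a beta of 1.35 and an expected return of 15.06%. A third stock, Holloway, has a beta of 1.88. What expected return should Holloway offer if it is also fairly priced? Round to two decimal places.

19.75%

MRP (SML slope) = (15.06% − 9.57%) / (1.35 − 0.73) = 5.49% / 0.62 = 8.8548%
R_f (intercept) = 9.57% − 0.73 × 8.8548% = 3.1060%
E(R_Holloway) = R_f + β × MRP = 3.1060% + 1.88 × 8.8548% = 19.75%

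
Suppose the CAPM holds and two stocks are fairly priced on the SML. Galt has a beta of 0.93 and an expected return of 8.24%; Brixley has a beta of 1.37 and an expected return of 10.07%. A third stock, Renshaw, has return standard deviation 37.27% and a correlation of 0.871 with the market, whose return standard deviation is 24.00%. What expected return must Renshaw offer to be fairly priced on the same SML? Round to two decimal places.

10.00%

MRP = (10.07% − 8.24%) / (1.37 − 0.93) = 4.1591%
R_f = 8.24% − 0.93 × 4.1591% = 4.3720%
β_Renshaw = ρ·σ_i/σ_m = 0.871 × 37.27 / 24.00 = 1.3526
E(R_Renshaw) = R_f + β × MRP = 4.3720% + 1.3526 × 4.1591% = 10.00%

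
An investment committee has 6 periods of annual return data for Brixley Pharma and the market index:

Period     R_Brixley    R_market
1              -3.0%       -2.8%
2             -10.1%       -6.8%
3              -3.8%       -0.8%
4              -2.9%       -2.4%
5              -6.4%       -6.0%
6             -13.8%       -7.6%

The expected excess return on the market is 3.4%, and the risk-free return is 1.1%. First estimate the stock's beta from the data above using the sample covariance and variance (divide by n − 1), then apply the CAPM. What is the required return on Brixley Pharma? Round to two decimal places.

Mean R_i = (-3.0 − 10.1 − 3.8 − 2.9 − 6.4 − 13.8) / 6 = -6.6667%
Mean R_m = (-2.8 − 6.8 − 0.8 − 2.4 − 6.0 − 7.6) / 6 = -4.4000%
Σ(R_i − R̄_i)(R_m − R̄_m) = 54.3600  ⇒  Cov = 54.3600 / 5 = 10.8720
Σ(R_m − R̄_m)² = 38.0800  ⇒  Var(R_m) = 38.0800 / 5 = 7.6160
β = Cov / Var(R_m) = 10.8720 / 7.6160 = 1.4275
E(R) = R_f + β × MRP = 1.1% + 1.4275 × 3.4% = 5.95%

5.95%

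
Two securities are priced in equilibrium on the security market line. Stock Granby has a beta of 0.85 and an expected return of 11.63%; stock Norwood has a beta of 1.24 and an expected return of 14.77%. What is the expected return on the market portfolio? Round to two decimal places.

Both satisfy E(R) = R_f + β·MRP, so the slope of the SML is
MRP = (14.77% − 11.63%) / (1.24 − 0.85) = 3.14% / 0.39 = 8.0513%
R_f = E(R_Granby) − β_Granby·MRP = 11.63% − 0.85 × 8.0513% = 4.7864%
E(R_m) = R_f + MRP = 4.7864% + 8.0513% = 12.84%

12.84%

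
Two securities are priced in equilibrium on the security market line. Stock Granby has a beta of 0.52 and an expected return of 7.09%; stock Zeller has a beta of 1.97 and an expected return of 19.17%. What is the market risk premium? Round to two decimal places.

8.33%

Both satisfy E(R) = R_f + β·MRP, so the slope of the SML is
MRP = (19.17% − 7.09%) / (1.97 − 0.52) = 12.08% / 1.45 = 8.3310%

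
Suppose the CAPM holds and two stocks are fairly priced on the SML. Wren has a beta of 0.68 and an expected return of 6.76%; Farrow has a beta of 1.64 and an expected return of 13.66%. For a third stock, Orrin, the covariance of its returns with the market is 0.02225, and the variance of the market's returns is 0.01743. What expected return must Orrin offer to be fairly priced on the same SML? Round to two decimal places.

11.05%

MRP = (13.66% − 6.76%) / (1.64 − 0.68) = 7.1875%
R_f = 6.76% − 0.68 × 7.1875% = 1.8725%
β_Orrin = Cov / Var(R_m) = 0.02225 / 0.01743 = 1.2765
E(R_Orrin) = R_f + β × MRP = 1.8725% + 1.2765 × 7.1875% = 11.05%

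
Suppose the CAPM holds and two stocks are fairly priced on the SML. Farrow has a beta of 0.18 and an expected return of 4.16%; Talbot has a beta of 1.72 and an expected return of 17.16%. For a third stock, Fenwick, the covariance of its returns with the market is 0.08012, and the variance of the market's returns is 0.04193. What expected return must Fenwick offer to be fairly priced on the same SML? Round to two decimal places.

MRP = (17.16% − 4.16%) / (1.72 − 0.18) = 8.4416%
R_f = 4.16% − 0.18 × 8.4416% = 2.6405%
β_Fenwick = Cov / Var(R_m) = 0.08012 / 0.04193 = 1.9108
E(R_Fenwick) = R_f + β × MRP = 2.6405% + 1.9108 × 8.4416% = 18.77%

18.77%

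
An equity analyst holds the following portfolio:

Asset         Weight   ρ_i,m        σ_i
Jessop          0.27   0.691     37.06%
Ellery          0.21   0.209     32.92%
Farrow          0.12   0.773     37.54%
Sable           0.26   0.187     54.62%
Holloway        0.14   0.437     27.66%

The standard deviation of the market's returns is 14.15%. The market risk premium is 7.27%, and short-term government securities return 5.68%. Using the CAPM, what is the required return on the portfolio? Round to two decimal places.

β_Jessop = 0.691 × 37.06% / 14.15% = 1.8098
β_Ellery = 0.209 × 32.92% / 14.15% = 0.4862
β_Farrow = 0.773 × 37.54% / 14.15% = 2.0508
β_Sable = 0.187 × 54.62% / 14.15% = 0.7218
β_Holloway = 0.437 × 27.66% / 14.15% = 0.8542
β_P = Σ w_i β_i = 0.27×1.8098 + 0.21×0.4862 + 0.12×2.0508 + 0.26×0.7218 + 0.14×0.8542 = 1.1441
E(R_P) = R_f + β_P × MRP = 5.68% + 1.1441 × 7.27% = 14.00%

14.00%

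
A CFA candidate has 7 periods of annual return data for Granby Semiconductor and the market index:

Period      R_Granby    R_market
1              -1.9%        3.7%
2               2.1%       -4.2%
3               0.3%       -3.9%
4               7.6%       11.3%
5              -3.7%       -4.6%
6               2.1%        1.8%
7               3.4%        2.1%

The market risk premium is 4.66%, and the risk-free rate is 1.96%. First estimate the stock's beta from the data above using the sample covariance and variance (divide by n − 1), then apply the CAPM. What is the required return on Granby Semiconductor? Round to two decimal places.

4.04%

Mean R_i = (-1.9 + 2.1 + 0.3 + 7.6 − 3.7 + 2.1 + 3.4) / 7 = 1.4143%
Mean R_m = (3.7 − 4.2 − 3.9 + 11.3 − 4.6 + 1.8 + 2.1) / 7 = 0.8857%
Σ(R_i − R̄_i)(R_m − R̄_m) = 88.0314  ⇒  Cov = 88.0314 / 6 = 14.6719
Σ(R_m − R̄_m)² = 197.5486  ⇒  Var(R_m) = 197.5486 / 6 = 32.9248
β = Cov / Var(R_m) = 14.6719 / 32.9248 = 0.4456
E(R) = R_f + β × MRP = 1.96% + 0.4456 × 4.66% = 4.04%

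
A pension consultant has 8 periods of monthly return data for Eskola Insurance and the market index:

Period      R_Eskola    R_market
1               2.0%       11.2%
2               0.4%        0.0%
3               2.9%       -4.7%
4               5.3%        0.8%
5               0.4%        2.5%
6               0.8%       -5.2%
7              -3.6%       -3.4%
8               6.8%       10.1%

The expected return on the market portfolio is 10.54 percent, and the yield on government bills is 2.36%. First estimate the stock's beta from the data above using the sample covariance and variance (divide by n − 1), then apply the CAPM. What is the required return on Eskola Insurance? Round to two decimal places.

4.40%

Mean R_i = (2.0 + 0.4 + 2.9 + 5.3 + 0.4 + 0.8 − 3.6 + 6.8) / 8 = 1.8750%
Mean R_m = (11.2 + 0.0 − 4.7 + 0.8 + 2.5 − 5.2 − 3.4 + 10.1) / 8 = 1.4125%
Σ(R_i − R̄_i)(R_m − R̄_m) = 69.5825  ⇒  Cov = 69.5825 / 7 = 9.9404
Σ(R_m − R̄_m)² = 279.0688  ⇒  Var(R_m) = 279.0688 / 7 = 39.8670
β = Cov / Var(R_m) = 9.9404 / 39.8670 = 0.2493
MRP = 10.54% − 2.36% = 8.18%
E(R) = R_f + β × MRP = 2.36% + 0.2493 × 8.18% = 4.40%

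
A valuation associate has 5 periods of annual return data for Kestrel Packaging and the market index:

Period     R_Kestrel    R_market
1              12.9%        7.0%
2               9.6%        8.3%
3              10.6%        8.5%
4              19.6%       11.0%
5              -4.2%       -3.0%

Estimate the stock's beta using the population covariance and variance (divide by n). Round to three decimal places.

Mean R_i = (12.9 + 9.6 + 10.6 + 19.6 − 4.2) / 5 = 9.7000%
Mean R_m = (7.0 + 8.3 + 8.5 + 11.0 − 3.0) / 5 = 6.3600%
Σ(R_i − R̄_i)(R_m − R̄_m) = 179.8200  ⇒  Cov = 179.8200 / 5 = 35.9640
Σ(R_m − R̄_m)² = 117.8920  ⇒  Var(R_m) = 117.8920 / 5 = 23.5784
β = Cov / Var(R_m) = 35.9640 / 23.5784 = 1.5253

1.525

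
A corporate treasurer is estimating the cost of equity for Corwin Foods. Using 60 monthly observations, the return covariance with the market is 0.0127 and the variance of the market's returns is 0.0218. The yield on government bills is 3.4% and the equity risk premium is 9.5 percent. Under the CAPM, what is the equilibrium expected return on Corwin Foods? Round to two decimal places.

8.93%

β = Cov(R_i, R_m) / Var(R_m) = 0.0127 / 0.0218 = 0.5826
E(R) = R_f + β × MRP = 3.4% + 0.5826 × 9.5% = 8.93%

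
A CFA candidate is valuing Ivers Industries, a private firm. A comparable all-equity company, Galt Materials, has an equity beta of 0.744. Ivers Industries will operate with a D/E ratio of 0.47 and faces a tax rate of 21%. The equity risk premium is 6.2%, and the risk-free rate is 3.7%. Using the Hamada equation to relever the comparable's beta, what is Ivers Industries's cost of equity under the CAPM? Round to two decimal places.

10.03%

β_L = β_U × [1 + (1 − t)(D/E)] = 0.744 × [1 + (1 − 0.21) × 0.47]
    = 0.744 × [1 + 0.79 × 0.47] = 0.744 × 1.3713 = 1.0202
E(R) = R_f + β_L × MRP = 3.7% + 1.0202 × 6.2% = 10.03%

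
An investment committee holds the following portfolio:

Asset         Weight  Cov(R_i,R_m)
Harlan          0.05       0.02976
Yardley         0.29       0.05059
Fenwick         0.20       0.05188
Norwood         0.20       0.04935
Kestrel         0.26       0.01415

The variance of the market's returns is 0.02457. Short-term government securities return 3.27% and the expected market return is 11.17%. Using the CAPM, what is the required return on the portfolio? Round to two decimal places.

16.16%

β_Harlan = 0.02976 / 0.02457 = 1.2112
β_Yardley = 0.05059 / 0.02457 = 2.0590
β_Fenwick = 0.05188 / 0.02457 = 2.1115
β_Norwood = 0.04935 / 0.02457 = 2.0085
β_Kestrel = 0.01415 / 0.02457 = 0.5759
β_P = Σ w_i β_i = 0.05×1.2112 + 0.29×2.0590 + 0.20×2.1115 + 0.20×2.0085 + 0.26×0.5759 = 1.6314
MRP = 11.17% − 3.27% = 7.90%
E(R_P) = R_f + β_P × MRP = 3.27% + 1.6314 × 7.90% = 16.16%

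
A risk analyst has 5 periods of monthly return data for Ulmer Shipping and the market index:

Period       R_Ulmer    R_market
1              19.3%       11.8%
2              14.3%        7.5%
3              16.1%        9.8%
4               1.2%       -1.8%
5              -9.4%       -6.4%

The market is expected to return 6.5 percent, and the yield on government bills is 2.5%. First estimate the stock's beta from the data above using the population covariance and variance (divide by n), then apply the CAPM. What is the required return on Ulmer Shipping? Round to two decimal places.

8.58%

Mean R_i = (19.3 + 14.3 + 16.1 + 1.2 − 9.4) / 5 = 8.3000%
Mean R_m = (11.8 + 7.5 + 9.8 − 1.8 − 6.4) / 5 = 4.1800%
Σ(R_i − R̄_i)(R_m − R̄_m) = 377.3000  ⇒  Cov = 377.3000 / 5 = 75.4600
Σ(R_m − R̄_m)² = 248.3680  ⇒  Var(R_m) = 248.3680 / 5 = 49.6736
β = Cov / Var(R_m) = 75.4600 / 49.6736 = 1.5191
MRP = 6.5% − 2.5% = 4.00%
E(R) = R_f + β × MRP = 2.5% + 1.5191 × 4.0% = 8.58%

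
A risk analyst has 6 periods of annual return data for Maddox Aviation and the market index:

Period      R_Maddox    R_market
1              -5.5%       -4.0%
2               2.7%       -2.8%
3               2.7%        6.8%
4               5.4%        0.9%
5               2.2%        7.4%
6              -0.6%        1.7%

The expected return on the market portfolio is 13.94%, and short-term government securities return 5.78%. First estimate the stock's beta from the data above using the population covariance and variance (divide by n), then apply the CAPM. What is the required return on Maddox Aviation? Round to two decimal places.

Mean R_i = (-5.5 + 2.7 + 2.7 + 5.4 + 2.2 − 0.6) / 6 = 1.1500%
Mean R_m = (-4.0 − 2.8 + 6.8 + 0.9 + 7.4 + 1.7) / 6 = 1.6667%
Σ(R_i − R̄_i)(R_m − R̄_m) = 41.4200  ⇒  Cov = 41.4200 / 6 = 6.9033
Σ(R_m − R̄_m)² = 111.8733  ⇒  Var(R_m) = 111.8733 / 6 = 18.6456
β = Cov / Var(R_m) = 6.9033 / 18.6456 = 0.3702
MRP = 13.94% − 5.78% = 8.16%
E(R) = R_f + β × MRP = 5.78% + 0.3702 × 8.16% = 8.80%

8.80%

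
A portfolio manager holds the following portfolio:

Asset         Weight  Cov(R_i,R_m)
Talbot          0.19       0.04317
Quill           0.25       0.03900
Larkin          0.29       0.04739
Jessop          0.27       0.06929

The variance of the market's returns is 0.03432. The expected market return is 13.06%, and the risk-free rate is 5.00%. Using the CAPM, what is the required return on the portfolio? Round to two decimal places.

β_Talbot = 0.04317 / 0.03432 = 1.2579
β_Quill = 0.03900 / 0.03432 = 1.1364
β_Larkin = 0.04739 / 0.03432 = 1.3808
β_Jessop = 0.06929 / 0.03432 = 2.0189
β_P = Σ w_i β_i = 0.19×1.2579 + 0.25×1.1364 + 0.29×1.3808 + 0.27×2.0189 = 1.4686
MRP = 13.06% − 5.00% = 8.06%
E(R_P) = R_f + β_P × MRP = 5.00% + 1.4686 × 8.06% = 16.84%

16.84%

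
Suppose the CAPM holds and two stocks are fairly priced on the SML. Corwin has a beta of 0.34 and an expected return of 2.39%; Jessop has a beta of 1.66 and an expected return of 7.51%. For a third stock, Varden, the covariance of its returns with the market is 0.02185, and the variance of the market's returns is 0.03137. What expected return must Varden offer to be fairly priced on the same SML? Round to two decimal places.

MRP = (7.51% − 2.39%) / (1.66 − 0.34) = 3.8788%
R_f = 2.39% − 0.34 × 3.8788% = 1.0712%
β_Varden = Cov / Var(R_m) = 0.02185 / 0.03137 = 0.6965
E(R_Varden) = R_f + β × MRP = 1.0712% + 0.6965 × 3.8788% = 3.77%

3.77%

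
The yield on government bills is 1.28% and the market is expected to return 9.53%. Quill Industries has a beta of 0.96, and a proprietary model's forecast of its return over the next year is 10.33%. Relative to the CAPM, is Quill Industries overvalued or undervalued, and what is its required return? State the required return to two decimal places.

MRP = 9.53% − 1.28% = 8.25%
Required return = R_f + β·MRP = 1.28% + 0.96 × 8.25% = 9.20%
Forecast 10.33% > required 9.20% → the stock plots above the SML → undervalued.

Undervalued; required return 9.20%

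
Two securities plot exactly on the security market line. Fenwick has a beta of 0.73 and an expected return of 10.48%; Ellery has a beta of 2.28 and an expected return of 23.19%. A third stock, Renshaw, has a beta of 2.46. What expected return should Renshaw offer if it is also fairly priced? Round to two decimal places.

24.67%

MRP (SML slope) = (23.19% − 10.48%) / (2.28 − 0.73) = 12.71% / 1.55 = 8.2000%
R_f (intercept) = 10.48% − 0.73 × 8.2000% = 4.4940%
E(R_Renshaw) = R_f + β × MRP = 4.4940% + 2.46 × 8.2000% = 24.67%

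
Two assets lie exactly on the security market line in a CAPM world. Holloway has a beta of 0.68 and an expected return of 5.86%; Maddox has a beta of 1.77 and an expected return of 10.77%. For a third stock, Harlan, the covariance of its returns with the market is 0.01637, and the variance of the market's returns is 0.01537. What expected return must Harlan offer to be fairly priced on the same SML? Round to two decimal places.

MRP = (10.77% − 5.86%) / (1.77 − 0.68) = 4.5046%
R_f = 5.86% − 0.68 × 4.5046% = 2.7969%
β_Harlan = Cov / Var(R_m) = 0.01637 / 0.01537 = 1.0651
E(R_Harlan) = R_f + β × MRP = 2.7969% + 1.0651 × 4.5046% = 7.59%

7.59%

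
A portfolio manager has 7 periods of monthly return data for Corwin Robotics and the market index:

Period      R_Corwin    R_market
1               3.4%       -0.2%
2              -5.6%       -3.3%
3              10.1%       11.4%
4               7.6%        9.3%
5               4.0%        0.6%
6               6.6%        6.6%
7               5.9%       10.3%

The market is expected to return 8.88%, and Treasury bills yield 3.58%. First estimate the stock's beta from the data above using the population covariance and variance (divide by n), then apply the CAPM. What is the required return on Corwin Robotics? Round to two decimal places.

Mean R_i = (3.4 − 5.6 + 10.1 + 7.6 + 4.0 + 6.6 + 5.9) / 7 = 4.5714%
Mean R_m = (-0.2 − 3.3 + 11.4 + 9.3 + 0.6 + 6.6 + 10.3) / 7 = 4.9571%
Σ(R_i − R̄_i)(R_m − R̄_m) = 151.7214  ⇒  Cov = 151.7214 / 7 = 21.6745
Σ(R_m − R̄_m)² = 205.3771  ⇒  Var(R_m) = 205.3771 / 7 = 29.3396
β = Cov / Var(R_m) = 21.6745 / 29.3396 = 0.7387
MRP = 8.88% − 3.58% = 5.30%
E(R) = R_f + β × MRP = 3.58% + 0.7387 × 5.30% = 7.50%

7.50%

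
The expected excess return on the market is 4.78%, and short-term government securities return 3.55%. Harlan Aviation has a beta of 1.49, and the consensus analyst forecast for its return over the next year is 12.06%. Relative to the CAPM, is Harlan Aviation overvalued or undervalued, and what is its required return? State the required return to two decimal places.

Required return = R_f + β·MRP = 3.55% + 1.49 × 4.78% = 10.67%
Forecast 12.06% > required 10.67% → the stock plots above the SML → undervalued.

Undervalued; required return 10.67%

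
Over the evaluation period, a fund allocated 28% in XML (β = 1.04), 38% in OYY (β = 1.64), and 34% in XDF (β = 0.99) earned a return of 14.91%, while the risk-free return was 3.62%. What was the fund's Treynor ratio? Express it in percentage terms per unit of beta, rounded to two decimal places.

β_P = 0.28×1.04 + 0.38×1.64 + 0.34×0.99 = 1.2510
Treynor = (R_P − R_f) / β_P = (14.91% − 3.62%) / 1.2510 = 11.29% / 1.2510 = 9.02%

9.02%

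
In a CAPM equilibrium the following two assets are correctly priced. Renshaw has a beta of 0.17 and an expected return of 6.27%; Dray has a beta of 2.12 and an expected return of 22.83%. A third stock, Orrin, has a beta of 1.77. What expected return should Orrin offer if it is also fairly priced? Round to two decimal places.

MRP (SML slope) = (22.83% − 6.27%) / (2.12 − 0.17) = 16.56% / 1.95 = 8.4923%
R_f (intercept) = 6.27% − 0.17 × 8.4923% = 4.8263%
E(R_Orrin) = R_f + β × MRP = 4.8263% + 1.77 × 8.4923% = 19.86%

19.86%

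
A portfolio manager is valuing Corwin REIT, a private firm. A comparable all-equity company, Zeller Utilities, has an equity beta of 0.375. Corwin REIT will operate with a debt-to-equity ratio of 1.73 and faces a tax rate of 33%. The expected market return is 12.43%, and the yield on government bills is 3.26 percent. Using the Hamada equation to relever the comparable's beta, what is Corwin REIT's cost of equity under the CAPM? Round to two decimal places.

10.68%

β_L = β_U × [1 + (1 − t)(D/E)] = 0.375 × [1 + (1 − 0.33) × 1.73]
    = 0.375 × [1 + 0.67 × 1.73] = 0.375 × 2.1591 = 0.8097
MRP = 12.43% − 3.26% = 9.17%
E(R) = R_f + β_L × MRP = 3.26% + 0.8097 × 9.17% = 10.68%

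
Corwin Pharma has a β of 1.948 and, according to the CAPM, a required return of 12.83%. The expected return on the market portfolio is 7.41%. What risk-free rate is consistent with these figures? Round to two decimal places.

1.69%

E(R) = R_f + β(E(R_m) − R_f) = R_f(1 − β) + β·E(R_m)
12.83% = R_f × (1 − 1.948) + 1.948 × 7.41%
12.83% = R_f × -0.948 + 14.43468%
R_f = (12.83% − 14.43468%) / -0.948 = 1.69%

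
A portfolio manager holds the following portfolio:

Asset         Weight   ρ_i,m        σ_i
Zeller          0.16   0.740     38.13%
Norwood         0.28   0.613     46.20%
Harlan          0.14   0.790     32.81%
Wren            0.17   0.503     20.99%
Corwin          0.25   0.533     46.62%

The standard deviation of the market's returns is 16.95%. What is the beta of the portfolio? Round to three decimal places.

β_Zeller = 0.740 × 38.13% / 16.95% = 1.6647
β_Norwood = 0.613 × 46.20% / 16.95% = 1.6708
β_Harlan = 0.790 × 32.81% / 16.95% = 1.5292
β_Wren = 0.503 × 20.99% / 16.95% = 0.6229
β_Corwin = 0.533 × 46.62% / 16.95% = 1.4660
β_P = Σ w_i β_i = 0.16×1.6647 + 0.28×1.6708 + 0.14×1.5292 + 0.17×0.6229 + 0.25×1.4660 = 1.4207

1.421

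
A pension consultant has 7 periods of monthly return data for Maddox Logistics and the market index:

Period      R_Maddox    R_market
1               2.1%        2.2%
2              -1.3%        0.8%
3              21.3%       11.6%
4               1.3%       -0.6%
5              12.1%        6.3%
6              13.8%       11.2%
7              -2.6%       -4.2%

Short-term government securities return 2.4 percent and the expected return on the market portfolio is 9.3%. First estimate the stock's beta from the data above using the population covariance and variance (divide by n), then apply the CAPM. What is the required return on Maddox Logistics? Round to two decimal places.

Mean R_i = (2.1 − 1.3 + 21.3 + 1.3 + 12.1 + 13.8 − 2.6) / 7 = 6.6714%
Mean R_m = (2.2 + 0.8 + 11.6 − 0.6 + 6.3 + 11.2 − 4.2) / 7 = 3.9000%
Σ(R_i − R̄_i)(R_m − R̄_m) = 309.4600  ⇒  Cov = 309.4600 / 7 = 44.2086
Σ(R_m − R̄_m)² = 216.7000  ⇒  Var(R_m) = 216.7000 / 7 = 30.9571
β = Cov / Var(R_m) = 44.2086 / 30.9571 = 1.4281
MRP = 9.3% − 2.4% = 6.90%
E(R) = R_f + β × MRP = 2.4% + 1.4281 × 6.9% = 12.25%

12.25%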